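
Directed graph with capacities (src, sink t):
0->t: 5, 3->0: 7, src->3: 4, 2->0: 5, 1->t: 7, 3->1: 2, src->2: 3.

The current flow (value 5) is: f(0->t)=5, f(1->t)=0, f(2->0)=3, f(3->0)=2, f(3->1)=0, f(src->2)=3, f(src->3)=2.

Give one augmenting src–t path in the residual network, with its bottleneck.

Residual along src->3->1->t: src->3: 2, 3->1: 2, 1->t: 7.
Bottleneck = min = 2.

src->3->1->t, bottleneck 2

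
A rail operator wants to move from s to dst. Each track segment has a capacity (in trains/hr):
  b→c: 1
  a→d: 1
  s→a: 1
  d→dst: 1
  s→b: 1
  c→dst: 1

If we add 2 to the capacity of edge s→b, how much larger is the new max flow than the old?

Original max flow = 2.
Even with extra capacity on s→b, another cut of capacity 2 remains binding.
New max flow = 2. Increase = 0.

0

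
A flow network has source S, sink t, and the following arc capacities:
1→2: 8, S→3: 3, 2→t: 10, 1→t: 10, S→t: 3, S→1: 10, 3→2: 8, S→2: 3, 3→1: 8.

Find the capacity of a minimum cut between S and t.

Max flow = 19 (via 4 augmenting paths).
In the residual at optimum, the set reachable from S is {S}.
Cut edges: S→3 (cap 3), S→1 (cap 10), S→2 (cap 3), S→t (cap 3). Sum = 19.

19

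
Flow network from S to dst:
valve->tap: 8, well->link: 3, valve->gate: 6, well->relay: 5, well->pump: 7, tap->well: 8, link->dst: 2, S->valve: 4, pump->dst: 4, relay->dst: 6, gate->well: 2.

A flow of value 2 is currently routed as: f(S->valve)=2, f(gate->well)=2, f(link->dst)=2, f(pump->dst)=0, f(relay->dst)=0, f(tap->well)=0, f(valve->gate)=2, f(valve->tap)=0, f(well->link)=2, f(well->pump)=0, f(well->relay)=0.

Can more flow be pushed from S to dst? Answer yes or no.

Residual path S->valve->tap->well->relay->dst has bottleneck 2 > 0.
Pushing 2 along it raises the flow to 4, so the given flow is not maximum.

Yes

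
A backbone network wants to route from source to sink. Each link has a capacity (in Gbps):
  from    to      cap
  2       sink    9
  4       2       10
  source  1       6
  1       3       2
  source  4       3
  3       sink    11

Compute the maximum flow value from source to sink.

5

Augment source->1->3->sink: bottleneck 2. Total 2.
Augment source->4->2->sink: bottleneck 3. Total 5.
No augmenting path remains in the residual graph.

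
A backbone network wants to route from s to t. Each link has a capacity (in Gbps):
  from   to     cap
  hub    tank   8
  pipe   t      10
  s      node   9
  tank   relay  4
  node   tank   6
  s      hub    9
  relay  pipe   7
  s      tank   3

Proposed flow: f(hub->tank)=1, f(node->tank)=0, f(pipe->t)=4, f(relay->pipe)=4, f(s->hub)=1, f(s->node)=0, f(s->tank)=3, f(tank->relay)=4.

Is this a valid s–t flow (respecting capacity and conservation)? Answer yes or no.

Yes

Every edge has 0 ≤ f(e) ≤ cap(e).
At each intermediate node, inflow equals outflow.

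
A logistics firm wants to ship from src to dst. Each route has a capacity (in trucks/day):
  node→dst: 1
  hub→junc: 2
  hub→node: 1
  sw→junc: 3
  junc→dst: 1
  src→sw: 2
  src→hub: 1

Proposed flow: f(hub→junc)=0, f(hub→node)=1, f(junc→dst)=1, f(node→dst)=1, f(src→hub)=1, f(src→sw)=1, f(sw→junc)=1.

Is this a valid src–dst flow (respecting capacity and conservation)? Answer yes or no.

Every edge has 0 ≤ f(e) ≤ cap(e).
At each intermediate node, inflow equals outflow.

Yes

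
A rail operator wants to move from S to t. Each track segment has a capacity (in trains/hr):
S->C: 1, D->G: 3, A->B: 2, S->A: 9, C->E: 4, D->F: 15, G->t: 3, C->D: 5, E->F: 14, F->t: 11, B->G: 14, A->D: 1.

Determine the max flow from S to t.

4

Augment S->A->B->G->t: bottleneck 2. Total 2.
Augment S->A->D->G->t: bottleneck 1. Total 3.
Augment S->C->D->F->t: bottleneck 1. Total 4.
No augmenting path remains in the residual graph.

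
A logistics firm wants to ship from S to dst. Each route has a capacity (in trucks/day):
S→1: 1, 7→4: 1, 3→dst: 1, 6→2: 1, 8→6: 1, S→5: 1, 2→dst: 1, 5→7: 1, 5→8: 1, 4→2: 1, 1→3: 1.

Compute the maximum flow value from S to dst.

2

Augment S→1→3→dst: bottleneck 1. Total 1.
Augment S→5→8→6→2→dst: bottleneck 1. Total 2.
No augmenting path remains in the residual graph.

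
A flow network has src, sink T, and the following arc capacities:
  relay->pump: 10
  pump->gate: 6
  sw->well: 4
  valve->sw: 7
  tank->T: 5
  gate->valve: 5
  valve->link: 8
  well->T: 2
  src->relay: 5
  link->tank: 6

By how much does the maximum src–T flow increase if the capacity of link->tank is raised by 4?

Original max flow = 5.
Edge link->tank does not cross the min cut (source side {src}), so extra capacity there cannot help.
New max flow = 5. Increase = 0.

0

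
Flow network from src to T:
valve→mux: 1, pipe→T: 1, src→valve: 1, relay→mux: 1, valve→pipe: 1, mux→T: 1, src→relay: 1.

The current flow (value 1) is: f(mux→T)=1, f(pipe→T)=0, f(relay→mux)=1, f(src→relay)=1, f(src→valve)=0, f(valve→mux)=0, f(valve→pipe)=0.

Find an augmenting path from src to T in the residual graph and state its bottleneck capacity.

src→valve→pipe→T, bottleneck 1

Residual along src→valve→pipe→T: src→valve: 1, valve→pipe: 1, pipe→T: 1.
Bottleneck = min = 1.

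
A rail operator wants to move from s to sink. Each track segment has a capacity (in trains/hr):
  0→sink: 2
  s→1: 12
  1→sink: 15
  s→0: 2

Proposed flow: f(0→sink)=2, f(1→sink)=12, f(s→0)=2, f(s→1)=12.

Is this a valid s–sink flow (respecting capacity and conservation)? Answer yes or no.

Every edge has 0 ≤ f(e) ≤ cap(e).
At each intermediate node, inflow equals outflow.

Yes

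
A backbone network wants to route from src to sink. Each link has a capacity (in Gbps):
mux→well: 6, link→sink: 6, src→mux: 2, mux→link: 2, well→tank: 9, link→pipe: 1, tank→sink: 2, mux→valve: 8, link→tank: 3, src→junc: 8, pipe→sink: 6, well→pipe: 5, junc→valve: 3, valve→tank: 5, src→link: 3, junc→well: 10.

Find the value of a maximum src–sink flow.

12

Augment src→link→sink: bottleneck 3. Total 3.
Augment src→mux→link→sink: bottleneck 2. Total 5.
Augment src→junc→valve→tank→sink: bottleneck 2. Total 7.
Augment src→junc→well→pipe→sink: bottleneck 5. Total 12.
No augmenting path remains in the residual graph.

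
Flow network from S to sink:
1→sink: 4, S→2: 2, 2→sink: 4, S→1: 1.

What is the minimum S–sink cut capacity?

3

Max flow = 3 (via 2 augmenting paths).
In the residual at optimum, the set reachable from S is {S}.
Cut edges: S→1 (cap 1), S→2 (cap 2). Sum = 3.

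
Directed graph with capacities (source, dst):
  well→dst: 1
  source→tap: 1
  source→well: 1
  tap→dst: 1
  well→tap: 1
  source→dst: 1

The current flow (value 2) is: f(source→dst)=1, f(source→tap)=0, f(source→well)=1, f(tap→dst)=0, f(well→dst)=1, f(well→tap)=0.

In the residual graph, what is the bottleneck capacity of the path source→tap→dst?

1

Residual capacities along the path: source→tap: 1, tap→dst: 1.
Minimum is 1.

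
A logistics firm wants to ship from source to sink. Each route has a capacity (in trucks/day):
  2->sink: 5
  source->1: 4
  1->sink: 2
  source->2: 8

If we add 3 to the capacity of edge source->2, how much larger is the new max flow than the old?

0

Original max flow = 7.
Edge source->2 does not cross the min cut (source side {1, 2, source}), so extra capacity there cannot help.
New max flow = 7. Increase = 0.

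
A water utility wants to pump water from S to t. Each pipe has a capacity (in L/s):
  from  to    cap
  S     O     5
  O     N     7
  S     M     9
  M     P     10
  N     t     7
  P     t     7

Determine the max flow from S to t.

Augment S->O->N->t: bottleneck 5. Total 5.
Augment S->M->P->t: bottleneck 7. Total 12.
No augmenting path remains in the residual graph.

12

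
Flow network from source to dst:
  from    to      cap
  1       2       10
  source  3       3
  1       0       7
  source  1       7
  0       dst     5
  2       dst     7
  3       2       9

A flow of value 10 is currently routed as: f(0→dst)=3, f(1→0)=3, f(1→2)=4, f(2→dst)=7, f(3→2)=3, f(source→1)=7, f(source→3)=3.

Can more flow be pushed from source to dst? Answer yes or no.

Residual reachable from source: {source}; dst is not reachable.
Saturated cut: source→3, source→1 with total capacity 10 = current flow value. Flow is maximum.

No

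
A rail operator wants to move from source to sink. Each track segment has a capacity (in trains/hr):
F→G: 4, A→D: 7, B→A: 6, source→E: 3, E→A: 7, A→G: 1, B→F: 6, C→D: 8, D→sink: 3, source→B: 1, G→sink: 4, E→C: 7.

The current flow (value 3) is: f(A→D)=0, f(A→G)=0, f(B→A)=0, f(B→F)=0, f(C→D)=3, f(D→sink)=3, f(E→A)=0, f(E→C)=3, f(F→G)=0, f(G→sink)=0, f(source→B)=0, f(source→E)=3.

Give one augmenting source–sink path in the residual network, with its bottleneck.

Residual along source→B→A→G→sink: source→B: 1, B→A: 6, A→G: 1, G→sink: 4.
Bottleneck = min = 1.

source→B→A→G→sink, bottleneck 1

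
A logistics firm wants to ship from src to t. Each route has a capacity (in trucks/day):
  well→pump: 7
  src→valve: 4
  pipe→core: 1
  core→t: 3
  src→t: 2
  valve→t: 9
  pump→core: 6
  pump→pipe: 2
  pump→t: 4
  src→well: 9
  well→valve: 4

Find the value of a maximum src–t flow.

Augment src→t: bottleneck 2. Total 2.
Augment src→valve→t: bottleneck 4. Total 6.
Augment src→well→pump→t: bottleneck 4. Total 10.
Augment src→well→valve→t: bottleneck 4. Total 14.
Augment src→well→pump→core→t: bottleneck 1. Total 15.
No augmenting path remains in the residual graph.

15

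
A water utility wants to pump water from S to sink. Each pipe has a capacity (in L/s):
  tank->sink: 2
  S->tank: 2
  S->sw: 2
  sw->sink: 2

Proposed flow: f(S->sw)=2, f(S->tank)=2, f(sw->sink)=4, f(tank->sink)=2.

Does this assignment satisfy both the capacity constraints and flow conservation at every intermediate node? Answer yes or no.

Capacity violated on sw->sink: flow 4 > capacity 2.

No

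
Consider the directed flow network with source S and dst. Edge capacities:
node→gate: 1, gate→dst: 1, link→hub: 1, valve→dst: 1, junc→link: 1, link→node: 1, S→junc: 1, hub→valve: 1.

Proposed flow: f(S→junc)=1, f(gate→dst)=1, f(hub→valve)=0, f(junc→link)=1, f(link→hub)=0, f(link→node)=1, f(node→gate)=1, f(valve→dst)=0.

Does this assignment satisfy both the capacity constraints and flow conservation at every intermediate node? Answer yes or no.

Yes

Every edge has 0 ≤ f(e) ≤ cap(e).
At each intermediate node, inflow equals outflow.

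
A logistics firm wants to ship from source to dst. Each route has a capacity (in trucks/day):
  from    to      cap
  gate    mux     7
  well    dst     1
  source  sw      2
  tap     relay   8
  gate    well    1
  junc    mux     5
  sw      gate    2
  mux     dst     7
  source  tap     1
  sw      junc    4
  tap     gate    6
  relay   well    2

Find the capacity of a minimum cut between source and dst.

Max flow = 3 (via 2 augmenting paths).
In the residual at optimum, the set reachable from source is {source}.
Cut edges: source->sw (cap 2), source->tap (cap 1). Sum = 3.

3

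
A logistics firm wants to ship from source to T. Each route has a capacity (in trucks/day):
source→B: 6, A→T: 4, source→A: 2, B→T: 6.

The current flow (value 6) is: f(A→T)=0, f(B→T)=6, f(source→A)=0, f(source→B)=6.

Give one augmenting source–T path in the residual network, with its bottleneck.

Residual along source→A→T: source→A: 2, A→T: 4.
Bottleneck = min = 2.

source→A→T, bottleneck 2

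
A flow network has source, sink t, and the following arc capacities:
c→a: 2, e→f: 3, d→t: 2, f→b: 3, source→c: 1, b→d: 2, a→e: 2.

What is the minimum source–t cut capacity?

1

Max flow = 1 (via 1 augmenting path).
In the residual at optimum, the set reachable from source is {source}.
Cut edges: source→c (cap 1). Sum = 1.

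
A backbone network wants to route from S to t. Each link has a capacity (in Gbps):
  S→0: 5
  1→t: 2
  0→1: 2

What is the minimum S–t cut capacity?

Max flow = 2 (via 1 augmenting path).
In the residual at optimum, the set reachable from S is {0, S}.
Cut edges: 0→1 (cap 2). Sum = 2.

2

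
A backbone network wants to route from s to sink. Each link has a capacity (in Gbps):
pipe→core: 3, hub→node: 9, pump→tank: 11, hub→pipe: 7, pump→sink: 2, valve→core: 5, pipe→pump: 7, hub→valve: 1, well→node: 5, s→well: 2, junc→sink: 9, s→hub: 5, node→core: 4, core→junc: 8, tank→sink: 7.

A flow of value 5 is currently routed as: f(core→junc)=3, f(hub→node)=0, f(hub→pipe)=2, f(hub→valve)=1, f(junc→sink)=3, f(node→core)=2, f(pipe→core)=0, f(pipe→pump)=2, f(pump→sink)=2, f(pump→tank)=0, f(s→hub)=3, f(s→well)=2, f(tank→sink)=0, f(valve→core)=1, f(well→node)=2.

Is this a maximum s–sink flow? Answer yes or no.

No

Residual path s→hub→pipe→core→junc→sink has bottleneck 2 > 0.
Pushing 2 along it raises the flow to 7, so the given flow is not maximum.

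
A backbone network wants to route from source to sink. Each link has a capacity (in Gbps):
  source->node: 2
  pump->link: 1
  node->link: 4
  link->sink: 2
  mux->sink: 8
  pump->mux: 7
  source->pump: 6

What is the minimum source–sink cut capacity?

8

Max flow = 8 (via 2 augmenting paths).
In the residual at optimum, the set reachable from source is {source}.
Cut edges: source->node (cap 2), source->pump (cap 6). Sum = 8.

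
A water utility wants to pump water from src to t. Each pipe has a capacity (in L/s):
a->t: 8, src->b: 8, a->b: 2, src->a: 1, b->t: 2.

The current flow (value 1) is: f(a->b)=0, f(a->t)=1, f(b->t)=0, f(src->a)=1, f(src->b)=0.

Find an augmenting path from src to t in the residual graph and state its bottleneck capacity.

Residual along src->b->t: src->b: 8, b->t: 2.
Bottleneck = min = 2.

src->b->t, bottleneck 2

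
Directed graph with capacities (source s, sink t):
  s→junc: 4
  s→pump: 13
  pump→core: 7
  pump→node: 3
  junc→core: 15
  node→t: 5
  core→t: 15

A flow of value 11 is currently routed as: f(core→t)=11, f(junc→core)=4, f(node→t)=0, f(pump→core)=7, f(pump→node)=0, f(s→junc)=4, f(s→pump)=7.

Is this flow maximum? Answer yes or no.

Residual path s→pump→node→t has bottleneck 3 > 0.
Pushing 3 along it raises the flow to 14, so the given flow is not maximum.

No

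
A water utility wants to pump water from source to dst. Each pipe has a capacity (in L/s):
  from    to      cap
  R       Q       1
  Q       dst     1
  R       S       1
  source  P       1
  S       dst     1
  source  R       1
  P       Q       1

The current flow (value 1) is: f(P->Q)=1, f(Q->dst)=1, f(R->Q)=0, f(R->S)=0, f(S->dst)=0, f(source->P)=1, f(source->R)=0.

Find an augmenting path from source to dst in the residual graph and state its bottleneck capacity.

source->R->S->dst, bottleneck 1

Residual along source->R->S->dst: source->R: 1, R->S: 1, S->dst: 1.
Bottleneck = min = 1.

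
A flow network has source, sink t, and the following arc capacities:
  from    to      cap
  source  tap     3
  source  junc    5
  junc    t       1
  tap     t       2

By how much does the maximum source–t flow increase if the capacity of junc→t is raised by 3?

3

Original max flow = 3.
After raising cap(junc→t), augmenting paths through that edge carry 3 more units.
New max flow = 6. Increase = 3.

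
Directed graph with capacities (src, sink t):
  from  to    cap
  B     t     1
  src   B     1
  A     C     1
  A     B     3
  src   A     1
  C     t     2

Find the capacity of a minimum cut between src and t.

Max flow = 2 (via 2 augmenting paths).
In the residual at optimum, the set reachable from src is {src}.
Cut edges: src->A (cap 1), src->B (cap 1). Sum = 2.

2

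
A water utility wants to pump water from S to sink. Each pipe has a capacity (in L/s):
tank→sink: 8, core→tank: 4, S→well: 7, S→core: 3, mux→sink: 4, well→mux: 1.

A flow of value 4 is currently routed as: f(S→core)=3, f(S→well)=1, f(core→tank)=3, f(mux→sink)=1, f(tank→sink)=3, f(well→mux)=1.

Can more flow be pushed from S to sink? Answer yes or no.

Residual reachable from S: {S, well}; sink is not reachable.
Saturated cut: well→mux, S→core with total capacity 4 = current flow value. Flow is maximum.

No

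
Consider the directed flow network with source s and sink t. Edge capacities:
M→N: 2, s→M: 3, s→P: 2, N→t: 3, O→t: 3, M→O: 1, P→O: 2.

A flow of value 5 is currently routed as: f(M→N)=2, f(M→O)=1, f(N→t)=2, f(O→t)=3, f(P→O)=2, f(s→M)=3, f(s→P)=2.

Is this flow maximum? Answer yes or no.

Residual reachable from s: {s}; t is not reachable.
Saturated cut: s→M, s→P with total capacity 5 = current flow value. Flow is maximum.

Yes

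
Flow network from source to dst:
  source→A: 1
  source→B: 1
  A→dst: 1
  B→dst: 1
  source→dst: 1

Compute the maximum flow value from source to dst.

3

Augment source→dst: bottleneck 1. Total 1.
Augment source→A→dst: bottleneck 1. Total 2.
Augment source→B→dst: bottleneck 1. Total 3.
No augmenting path remains in the residual graph.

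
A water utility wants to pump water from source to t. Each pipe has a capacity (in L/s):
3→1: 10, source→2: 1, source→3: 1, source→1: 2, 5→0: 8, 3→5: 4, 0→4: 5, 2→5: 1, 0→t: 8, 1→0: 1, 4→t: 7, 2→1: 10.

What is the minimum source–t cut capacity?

3

Max flow = 3 (via 3 augmenting paths).
In the residual at optimum, the set reachable from source is {1, source}.
Cut edges: source→3 (cap 1), source→2 (cap 1), 1→0 (cap 1). Sum = 3.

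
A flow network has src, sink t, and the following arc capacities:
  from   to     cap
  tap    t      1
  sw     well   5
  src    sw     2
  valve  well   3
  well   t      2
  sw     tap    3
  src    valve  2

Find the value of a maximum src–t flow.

Augment src->sw->tap->t: bottleneck 1. Total 1.
Augment src->sw->well->t: bottleneck 1. Total 2.
Augment src->valve->well->t: bottleneck 1. Total 3.
No augmenting path remains in the residual graph.

3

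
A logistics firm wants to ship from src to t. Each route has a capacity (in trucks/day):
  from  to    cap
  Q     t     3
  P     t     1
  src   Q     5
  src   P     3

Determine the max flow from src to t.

Augment src→Q→t: bottleneck 3. Total 3.
Augment src→P→t: bottleneck 1. Total 4.
No augmenting path remains in the residual graph.

4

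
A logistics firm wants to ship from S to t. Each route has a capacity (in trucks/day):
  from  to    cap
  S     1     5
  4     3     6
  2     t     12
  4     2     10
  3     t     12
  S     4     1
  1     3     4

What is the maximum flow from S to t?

Augment S→4→2→t: bottleneck 1. Total 1.
Augment S→1→3→t: bottleneck 4. Total 5.
No augmenting path remains in the residual graph.

5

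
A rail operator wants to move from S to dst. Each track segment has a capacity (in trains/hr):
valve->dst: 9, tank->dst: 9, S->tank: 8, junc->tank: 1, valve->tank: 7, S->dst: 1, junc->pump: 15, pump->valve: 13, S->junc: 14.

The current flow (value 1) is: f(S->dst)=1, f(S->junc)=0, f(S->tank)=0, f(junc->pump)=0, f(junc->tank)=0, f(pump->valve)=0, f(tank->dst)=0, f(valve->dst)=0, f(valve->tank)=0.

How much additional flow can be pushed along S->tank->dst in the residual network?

Residual capacities along the path: S->tank: 8, tank->dst: 9.
Minimum is 8.

8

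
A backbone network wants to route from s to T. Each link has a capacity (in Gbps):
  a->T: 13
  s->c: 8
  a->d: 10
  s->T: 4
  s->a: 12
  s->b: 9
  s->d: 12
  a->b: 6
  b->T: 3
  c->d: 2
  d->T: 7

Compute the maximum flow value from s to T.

Augment s->T: bottleneck 4. Total 4.
Augment s->a->T: bottleneck 12. Total 16.
Augment s->b->T: bottleneck 3. Total 19.
Augment s->d->T: bottleneck 7. Total 26.
No augmenting path remains in the residual graph.

26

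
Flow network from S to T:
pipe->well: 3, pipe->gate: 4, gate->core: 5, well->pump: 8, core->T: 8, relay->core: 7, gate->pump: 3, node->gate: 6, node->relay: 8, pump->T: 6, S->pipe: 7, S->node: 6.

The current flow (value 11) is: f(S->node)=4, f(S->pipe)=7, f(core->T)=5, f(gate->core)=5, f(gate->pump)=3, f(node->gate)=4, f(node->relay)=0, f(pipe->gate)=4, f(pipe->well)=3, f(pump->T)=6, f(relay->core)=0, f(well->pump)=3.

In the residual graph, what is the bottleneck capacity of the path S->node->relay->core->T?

Residual capacities along the path: S->node: 2, node->relay: 8, relay->core: 7, core->T: 3.
Minimum is 2.

2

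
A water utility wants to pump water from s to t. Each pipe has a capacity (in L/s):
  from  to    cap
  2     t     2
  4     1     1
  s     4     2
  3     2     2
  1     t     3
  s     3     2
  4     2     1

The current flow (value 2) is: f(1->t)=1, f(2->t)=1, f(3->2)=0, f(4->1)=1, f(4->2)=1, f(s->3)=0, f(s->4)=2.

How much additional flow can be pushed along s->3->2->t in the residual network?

1

Residual capacities along the path: s->3: 2, 3->2: 2, 2->t: 1.
Minimum is 1.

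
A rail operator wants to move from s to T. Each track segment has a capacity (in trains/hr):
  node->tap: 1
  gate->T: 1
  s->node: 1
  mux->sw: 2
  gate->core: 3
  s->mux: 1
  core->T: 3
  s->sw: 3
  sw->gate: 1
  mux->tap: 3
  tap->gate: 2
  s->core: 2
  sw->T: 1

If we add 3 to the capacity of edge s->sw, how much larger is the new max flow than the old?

Original max flow = 5.
Edge s->sw does not cross the min cut (source side {core, gate, mux, node, s, sw, tap}), so extra capacity there cannot help.
New max flow = 5. Increase = 0.

0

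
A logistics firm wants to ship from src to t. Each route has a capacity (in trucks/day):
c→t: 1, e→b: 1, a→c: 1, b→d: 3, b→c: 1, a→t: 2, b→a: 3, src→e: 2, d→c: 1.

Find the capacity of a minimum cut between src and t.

1

Max flow = 1 (via 1 augmenting path).
In the residual at optimum, the set reachable from src is {e, src}.
Cut edges: e→b (cap 1). Sum = 1.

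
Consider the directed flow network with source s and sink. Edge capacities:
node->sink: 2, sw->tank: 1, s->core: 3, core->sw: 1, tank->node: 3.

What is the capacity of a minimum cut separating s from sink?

Max flow = 1 (via 1 augmenting path).
In the residual at optimum, the set reachable from s is {core, s}.
Cut edges: core->sw (cap 1). Sum = 1.

1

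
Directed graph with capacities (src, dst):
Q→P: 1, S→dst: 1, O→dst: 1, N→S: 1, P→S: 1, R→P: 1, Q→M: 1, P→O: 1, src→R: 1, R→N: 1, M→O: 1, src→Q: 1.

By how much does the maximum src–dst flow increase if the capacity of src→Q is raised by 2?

0

Original max flow = 2.
Even with extra capacity on src→Q, another cut of capacity 2 remains binding.
New max flow = 2. Increase = 0.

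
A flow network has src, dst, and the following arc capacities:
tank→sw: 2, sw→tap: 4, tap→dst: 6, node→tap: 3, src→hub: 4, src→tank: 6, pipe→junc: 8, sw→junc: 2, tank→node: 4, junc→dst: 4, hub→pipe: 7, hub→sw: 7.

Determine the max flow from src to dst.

Augment src→hub→pipe→junc→dst: bottleneck 4. Total 4.
Augment src→tank→sw→tap→dst: bottleneck 2. Total 6.
Augment src→tank→node→tap→dst: bottleneck 3. Total 9.
No augmenting path remains in the residual graph.

9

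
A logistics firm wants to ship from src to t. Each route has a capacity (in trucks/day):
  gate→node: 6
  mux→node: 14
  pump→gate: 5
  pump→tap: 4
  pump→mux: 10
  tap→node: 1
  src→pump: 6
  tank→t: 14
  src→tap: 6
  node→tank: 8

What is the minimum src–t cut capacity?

Max flow = 7 (via 2 augmenting paths).
In the residual at optimum, the set reachable from src is {src, tap}.
Cut edges: src→pump (cap 6), tap→node (cap 1). Sum = 7.

7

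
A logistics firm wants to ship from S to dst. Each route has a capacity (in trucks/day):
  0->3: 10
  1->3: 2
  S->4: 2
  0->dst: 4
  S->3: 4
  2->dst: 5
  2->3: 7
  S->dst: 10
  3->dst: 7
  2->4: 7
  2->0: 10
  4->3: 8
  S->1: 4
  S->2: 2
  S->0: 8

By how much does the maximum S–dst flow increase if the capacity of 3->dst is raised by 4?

Original max flow = 23.
After raising cap(3->dst), augmenting paths through that edge carry 4 more units.
New max flow = 27. Increase = 4.

4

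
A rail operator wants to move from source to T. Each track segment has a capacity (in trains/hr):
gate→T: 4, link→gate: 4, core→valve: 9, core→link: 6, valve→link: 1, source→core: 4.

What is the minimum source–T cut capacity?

Max flow = 4 (via 1 augmenting path).
In the residual at optimum, the set reachable from source is {source}.
Cut edges: source→core (cap 4). Sum = 4.

4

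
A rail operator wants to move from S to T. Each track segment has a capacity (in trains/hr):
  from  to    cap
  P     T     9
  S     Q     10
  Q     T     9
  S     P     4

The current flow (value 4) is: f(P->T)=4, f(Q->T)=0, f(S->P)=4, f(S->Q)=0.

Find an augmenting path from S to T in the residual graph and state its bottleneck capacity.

Residual along S->Q->T: S->Q: 10, Q->T: 9.
Bottleneck = min = 9.

S->Q->T, bottleneck 9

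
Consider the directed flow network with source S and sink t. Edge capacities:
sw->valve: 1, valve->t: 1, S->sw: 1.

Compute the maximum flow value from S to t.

Augment S->sw->valve->t: bottleneck 1. Total 1.
No augmenting path remains in the residual graph.

1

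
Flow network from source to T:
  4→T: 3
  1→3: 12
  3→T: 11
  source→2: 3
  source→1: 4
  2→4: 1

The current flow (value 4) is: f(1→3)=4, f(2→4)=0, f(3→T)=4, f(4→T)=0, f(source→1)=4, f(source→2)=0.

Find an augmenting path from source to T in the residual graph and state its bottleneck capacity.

Residual along source→2→4→T: source→2: 3, 2→4: 1, 4→T: 3.
Bottleneck = min = 1.

source→2→4→T, bottleneck 1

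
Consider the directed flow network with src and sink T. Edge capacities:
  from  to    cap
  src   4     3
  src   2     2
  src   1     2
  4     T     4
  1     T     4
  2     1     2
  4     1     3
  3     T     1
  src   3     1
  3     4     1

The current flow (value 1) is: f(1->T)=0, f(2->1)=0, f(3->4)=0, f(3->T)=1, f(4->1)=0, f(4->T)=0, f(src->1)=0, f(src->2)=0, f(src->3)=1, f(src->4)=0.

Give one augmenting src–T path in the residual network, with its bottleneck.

Residual along src->4->T: src->4: 3, 4->T: 4.
Bottleneck = min = 3.

src->4->T, bottleneck 3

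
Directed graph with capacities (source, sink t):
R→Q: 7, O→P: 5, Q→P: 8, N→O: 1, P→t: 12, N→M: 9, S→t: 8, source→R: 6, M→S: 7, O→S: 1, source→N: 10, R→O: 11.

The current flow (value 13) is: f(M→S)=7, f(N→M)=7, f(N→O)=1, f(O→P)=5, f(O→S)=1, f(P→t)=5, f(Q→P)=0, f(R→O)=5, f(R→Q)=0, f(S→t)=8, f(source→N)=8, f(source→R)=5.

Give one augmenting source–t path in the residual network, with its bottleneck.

source→R→Q→P→t, bottleneck 1

Residual along source→R→Q→P→t: source→R: 1, R→Q: 7, Q→P: 8, P→t: 7.
Bottleneck = min = 1.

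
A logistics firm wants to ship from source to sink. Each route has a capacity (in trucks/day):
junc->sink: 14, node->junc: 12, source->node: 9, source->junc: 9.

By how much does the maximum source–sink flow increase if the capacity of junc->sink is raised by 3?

Original max flow = 14.
After raising cap(junc->sink), augmenting paths through that edge carry 3 more units.
New max flow = 17. Increase = 3.

3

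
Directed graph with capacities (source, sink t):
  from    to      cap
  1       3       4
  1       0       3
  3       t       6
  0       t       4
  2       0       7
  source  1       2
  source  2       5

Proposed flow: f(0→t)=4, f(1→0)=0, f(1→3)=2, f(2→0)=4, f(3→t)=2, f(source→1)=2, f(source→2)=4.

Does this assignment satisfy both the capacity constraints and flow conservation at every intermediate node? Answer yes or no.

Every edge has 0 ≤ f(e) ≤ cap(e).
At each intermediate node, inflow equals outflow.

Yes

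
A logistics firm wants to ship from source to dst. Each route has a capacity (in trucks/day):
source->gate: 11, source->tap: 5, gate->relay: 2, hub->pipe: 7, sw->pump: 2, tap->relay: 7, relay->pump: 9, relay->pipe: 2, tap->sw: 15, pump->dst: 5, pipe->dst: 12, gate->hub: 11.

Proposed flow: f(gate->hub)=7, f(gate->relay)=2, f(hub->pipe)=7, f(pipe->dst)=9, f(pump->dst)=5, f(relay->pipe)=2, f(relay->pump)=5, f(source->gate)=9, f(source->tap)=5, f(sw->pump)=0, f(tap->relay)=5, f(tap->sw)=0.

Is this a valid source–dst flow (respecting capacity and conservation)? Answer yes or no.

Yes

Every edge has 0 ≤ f(e) ≤ cap(e).
At each intermediate node, inflow equals outflow.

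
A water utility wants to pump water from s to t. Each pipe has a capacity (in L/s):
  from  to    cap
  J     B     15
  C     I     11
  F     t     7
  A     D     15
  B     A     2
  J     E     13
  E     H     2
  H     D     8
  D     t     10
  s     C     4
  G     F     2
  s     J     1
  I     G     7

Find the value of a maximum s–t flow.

3

Augment s->C->I->G->F->t: bottleneck 2. Total 2.
Augment s->J->E->H->D->t: bottleneck 1. Total 3.
No augmenting path remains in the residual graph.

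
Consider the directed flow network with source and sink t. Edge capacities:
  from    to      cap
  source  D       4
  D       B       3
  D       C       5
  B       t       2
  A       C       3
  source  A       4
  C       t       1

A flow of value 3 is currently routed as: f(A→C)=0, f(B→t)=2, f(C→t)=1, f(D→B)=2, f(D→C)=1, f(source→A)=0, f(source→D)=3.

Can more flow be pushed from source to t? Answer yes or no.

No

Residual reachable from source: {A, B, C, D, source}; t is not reachable.
Saturated cut: B→t, C→t with total capacity 3 = current flow value. Flow is maximum.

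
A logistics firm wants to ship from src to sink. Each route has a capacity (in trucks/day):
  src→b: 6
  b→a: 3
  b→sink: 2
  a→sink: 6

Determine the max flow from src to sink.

Augment src→b→sink: bottleneck 2. Total 2.
Augment src→b→a→sink: bottleneck 3. Total 5.
No augmenting path remains in the residual graph.

5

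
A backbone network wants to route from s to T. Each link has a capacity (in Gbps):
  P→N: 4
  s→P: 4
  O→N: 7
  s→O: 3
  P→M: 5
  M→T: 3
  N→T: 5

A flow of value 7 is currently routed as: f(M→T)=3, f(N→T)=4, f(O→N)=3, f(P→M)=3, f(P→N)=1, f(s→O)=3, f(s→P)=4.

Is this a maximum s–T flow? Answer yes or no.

Yes

Residual reachable from s: {s}; T is not reachable.
Saturated cut: s→P, s→O with total capacity 7 = current flow value. Flow is maximum.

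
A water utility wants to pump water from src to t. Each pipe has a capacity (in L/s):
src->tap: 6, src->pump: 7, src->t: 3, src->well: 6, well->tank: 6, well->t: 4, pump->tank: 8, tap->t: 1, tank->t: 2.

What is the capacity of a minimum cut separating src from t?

Max flow = 10 (via 4 augmenting paths).
In the residual at optimum, the set reachable from src is {pump, src, tank, tap, well}.
Cut edges: src->t (cap 3), well->t (cap 4), tap->t (cap 1), tank->t (cap 2). Sum = 10.

10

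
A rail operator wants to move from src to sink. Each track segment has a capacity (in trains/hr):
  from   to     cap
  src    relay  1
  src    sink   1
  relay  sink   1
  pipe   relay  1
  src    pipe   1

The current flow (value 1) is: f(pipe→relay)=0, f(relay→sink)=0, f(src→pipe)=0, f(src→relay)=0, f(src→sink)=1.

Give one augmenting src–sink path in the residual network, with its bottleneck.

Residual along src→relay→sink: src→relay: 1, relay→sink: 1.
Bottleneck = min = 1.

src→relay→sink, bottleneck 1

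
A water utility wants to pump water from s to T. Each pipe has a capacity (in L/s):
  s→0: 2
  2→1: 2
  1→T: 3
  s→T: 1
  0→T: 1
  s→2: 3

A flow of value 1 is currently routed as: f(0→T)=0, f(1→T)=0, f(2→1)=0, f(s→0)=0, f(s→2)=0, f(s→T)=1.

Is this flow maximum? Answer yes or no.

No

Residual path s→0→T has bottleneck 1 > 0.
Pushing 1 along it raises the flow to 2, so the given flow is not maximum.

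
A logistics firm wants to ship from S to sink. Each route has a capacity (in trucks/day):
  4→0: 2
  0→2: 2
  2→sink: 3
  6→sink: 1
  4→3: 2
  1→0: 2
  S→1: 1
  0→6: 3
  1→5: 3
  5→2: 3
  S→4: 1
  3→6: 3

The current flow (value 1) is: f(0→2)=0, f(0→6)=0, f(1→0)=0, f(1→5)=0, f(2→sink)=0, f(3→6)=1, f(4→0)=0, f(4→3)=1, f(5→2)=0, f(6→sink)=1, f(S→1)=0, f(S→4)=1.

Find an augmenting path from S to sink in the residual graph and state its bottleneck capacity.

S→1→0→2→sink, bottleneck 1

Residual along S→1→0→2→sink: S→1: 1, 1→0: 2, 0→2: 2, 2→sink: 3.
Bottleneck = min = 1.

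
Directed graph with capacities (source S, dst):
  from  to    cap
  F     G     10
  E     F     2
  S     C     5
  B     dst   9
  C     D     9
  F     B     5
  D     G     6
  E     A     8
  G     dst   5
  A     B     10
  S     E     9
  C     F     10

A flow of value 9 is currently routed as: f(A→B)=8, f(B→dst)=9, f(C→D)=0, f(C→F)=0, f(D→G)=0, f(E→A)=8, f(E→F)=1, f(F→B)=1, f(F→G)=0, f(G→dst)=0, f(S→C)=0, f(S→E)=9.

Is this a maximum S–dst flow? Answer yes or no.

No

Residual path S→C→F→G→dst has bottleneck 5 > 0.
Pushing 5 along it raises the flow to 14, so the given flow is not maximum.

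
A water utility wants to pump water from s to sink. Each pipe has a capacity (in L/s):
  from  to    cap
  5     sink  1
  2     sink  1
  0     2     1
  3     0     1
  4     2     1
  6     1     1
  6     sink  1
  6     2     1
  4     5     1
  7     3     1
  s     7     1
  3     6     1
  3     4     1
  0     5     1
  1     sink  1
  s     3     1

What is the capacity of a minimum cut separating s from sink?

Max flow = 2 (via 2 augmenting paths).
In the residual at optimum, the set reachable from s is {s}.
Cut edges: s→7 (cap 1), s→3 (cap 1). Sum = 2.

2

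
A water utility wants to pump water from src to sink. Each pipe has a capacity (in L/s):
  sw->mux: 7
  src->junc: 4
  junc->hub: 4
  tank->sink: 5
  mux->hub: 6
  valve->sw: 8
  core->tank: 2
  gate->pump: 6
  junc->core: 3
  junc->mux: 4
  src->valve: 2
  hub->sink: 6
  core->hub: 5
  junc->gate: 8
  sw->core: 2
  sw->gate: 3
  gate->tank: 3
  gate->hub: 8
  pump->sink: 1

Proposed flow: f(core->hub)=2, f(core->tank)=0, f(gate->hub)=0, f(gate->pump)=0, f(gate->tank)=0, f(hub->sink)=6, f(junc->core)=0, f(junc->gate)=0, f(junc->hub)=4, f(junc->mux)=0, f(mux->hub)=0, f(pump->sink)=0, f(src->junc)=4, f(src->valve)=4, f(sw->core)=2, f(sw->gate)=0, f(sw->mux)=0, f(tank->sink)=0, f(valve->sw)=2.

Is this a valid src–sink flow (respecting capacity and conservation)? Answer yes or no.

Capacity violated on src->valve: flow 4 > capacity 2.

No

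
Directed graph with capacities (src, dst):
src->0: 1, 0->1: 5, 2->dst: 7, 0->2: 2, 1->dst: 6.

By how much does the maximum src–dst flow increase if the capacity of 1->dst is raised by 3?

0

Original max flow = 1.
Edge 1->dst does not cross the min cut (source side {src}), so extra capacity there cannot help.
New max flow = 1. Increase = 0.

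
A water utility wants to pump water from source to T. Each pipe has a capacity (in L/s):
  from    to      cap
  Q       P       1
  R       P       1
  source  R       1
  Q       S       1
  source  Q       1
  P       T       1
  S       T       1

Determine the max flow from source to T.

2

Augment source→Q→S→T: bottleneck 1. Total 1.
Augment source→R→P→T: bottleneck 1. Total 2.
No augmenting path remains in the residual graph.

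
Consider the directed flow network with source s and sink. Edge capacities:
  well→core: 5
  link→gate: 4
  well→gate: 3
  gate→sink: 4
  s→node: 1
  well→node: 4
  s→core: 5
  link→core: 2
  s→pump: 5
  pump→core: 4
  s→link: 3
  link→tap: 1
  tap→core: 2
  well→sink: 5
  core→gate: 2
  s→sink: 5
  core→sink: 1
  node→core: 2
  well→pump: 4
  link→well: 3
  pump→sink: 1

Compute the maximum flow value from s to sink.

Augment s→sink: bottleneck 5. Total 5.
Augment s→pump→sink: bottleneck 1. Total 6.
Augment s→core→sink: bottleneck 1. Total 7.
Augment s→link→well→sink: bottleneck 3. Total 10.
Augment s→core→gate→sink: bottleneck 2. Total 12.
No augmenting path remains in the residual graph.

12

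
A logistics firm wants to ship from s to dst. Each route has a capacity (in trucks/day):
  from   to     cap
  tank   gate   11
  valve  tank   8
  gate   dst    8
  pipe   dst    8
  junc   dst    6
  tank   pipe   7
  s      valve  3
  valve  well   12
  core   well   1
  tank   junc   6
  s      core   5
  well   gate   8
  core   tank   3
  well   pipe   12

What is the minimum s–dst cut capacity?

Max flow = 7 (via 3 augmenting paths).
In the residual at optimum, the set reachable from s is {core, s}.
Cut edges: s->valve (cap 3), core->tank (cap 3), core->well (cap 1). Sum = 7.

7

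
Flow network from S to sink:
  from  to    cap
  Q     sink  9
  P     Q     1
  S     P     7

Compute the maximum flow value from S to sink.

Augment S→P→Q→sink: bottleneck 1. Total 1.
No augmenting path remains in the residual graph.

1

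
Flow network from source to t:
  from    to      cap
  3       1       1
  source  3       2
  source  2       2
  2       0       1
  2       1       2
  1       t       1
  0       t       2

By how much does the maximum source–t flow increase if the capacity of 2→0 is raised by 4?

1

Original max flow = 2.
After raising cap(2→0), augmenting paths through that edge carry 1 more unit.
New max flow = 3. Increase = 1.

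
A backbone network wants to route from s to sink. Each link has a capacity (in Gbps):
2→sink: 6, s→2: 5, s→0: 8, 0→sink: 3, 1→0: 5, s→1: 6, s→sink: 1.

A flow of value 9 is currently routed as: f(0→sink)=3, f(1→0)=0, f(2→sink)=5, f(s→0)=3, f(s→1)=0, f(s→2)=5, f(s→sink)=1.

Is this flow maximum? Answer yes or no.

Residual reachable from s: {0, 1, s}; sink is not reachable.
Saturated cut: s→2, s→sink, 0→sink with total capacity 9 = current flow value. Flow is maximum.

Yes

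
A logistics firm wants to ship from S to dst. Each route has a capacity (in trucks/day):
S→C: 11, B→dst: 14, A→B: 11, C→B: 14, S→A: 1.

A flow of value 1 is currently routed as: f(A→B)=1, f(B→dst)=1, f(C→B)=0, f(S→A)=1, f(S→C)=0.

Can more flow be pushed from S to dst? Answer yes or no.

Yes

Residual path S→C→B→dst has bottleneck 11 > 0.
Pushing 11 along it raises the flow to 12, so the given flow is not maximum.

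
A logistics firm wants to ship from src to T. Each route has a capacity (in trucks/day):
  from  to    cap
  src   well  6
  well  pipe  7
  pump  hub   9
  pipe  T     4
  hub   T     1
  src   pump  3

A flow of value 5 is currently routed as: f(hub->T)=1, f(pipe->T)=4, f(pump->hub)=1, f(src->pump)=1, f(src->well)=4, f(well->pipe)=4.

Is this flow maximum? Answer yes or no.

Residual reachable from src: {hub, pipe, pump, src, well}; T is not reachable.
Saturated cut: pipe->T, hub->T with total capacity 5 = current flow value. Flow is maximum.

Yes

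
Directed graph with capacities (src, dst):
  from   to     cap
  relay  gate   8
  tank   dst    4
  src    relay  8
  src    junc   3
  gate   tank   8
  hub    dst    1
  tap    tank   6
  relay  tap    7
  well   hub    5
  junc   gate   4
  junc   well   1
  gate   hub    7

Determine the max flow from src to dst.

Augment src->junc->well->hub->dst: bottleneck 1. Total 1.
Augment src->junc->gate->tank->dst: bottleneck 2. Total 3.
Augment src->relay->gate->tank->dst: bottleneck 2. Total 5.
No augmenting path remains in the residual graph.

5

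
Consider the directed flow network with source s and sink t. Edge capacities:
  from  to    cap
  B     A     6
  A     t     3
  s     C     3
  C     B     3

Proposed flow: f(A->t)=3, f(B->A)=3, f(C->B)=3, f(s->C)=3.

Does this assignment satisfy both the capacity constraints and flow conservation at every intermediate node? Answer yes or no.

Yes

Every edge has 0 ≤ f(e) ≤ cap(e).
At each intermediate node, inflow equals outflow.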